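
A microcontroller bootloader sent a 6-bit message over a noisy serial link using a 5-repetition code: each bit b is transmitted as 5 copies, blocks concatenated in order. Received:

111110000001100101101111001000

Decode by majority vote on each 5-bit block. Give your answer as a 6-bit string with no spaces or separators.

Block 1 (11111): 5 ones → 1
Block 2 (00000): 0 ones → 0
Block 3 (01100): 2 ones → 0
Block 4 (10110): 3 ones → 1
Block 5 (11110): 4 ones → 1
Block 6 (01000): 1 one → 0

100110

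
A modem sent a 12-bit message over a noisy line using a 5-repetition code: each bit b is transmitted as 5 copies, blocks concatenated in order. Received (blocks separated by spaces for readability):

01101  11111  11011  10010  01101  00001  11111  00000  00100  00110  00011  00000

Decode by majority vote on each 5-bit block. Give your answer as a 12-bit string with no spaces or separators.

Block 1 (01101): 3 ones → 1
Block 2 (11111): 5 ones → 1
Block 3 (11011): 4 ones → 1
Block 4 (10010): 2 ones → 0
Block 5 (01101): 3 ones → 1
Block 6 (00001): 1 one → 0
Block 7 (11111): 5 ones → 1
Block 8 (00000): 0 ones → 0
Block 9 (00100): 1 one → 0
Block 10 (00110): 2 ones → 0
Block 11 (00011): 2 ones → 0
Block 12 (00000): 0 ones → 0

111010100000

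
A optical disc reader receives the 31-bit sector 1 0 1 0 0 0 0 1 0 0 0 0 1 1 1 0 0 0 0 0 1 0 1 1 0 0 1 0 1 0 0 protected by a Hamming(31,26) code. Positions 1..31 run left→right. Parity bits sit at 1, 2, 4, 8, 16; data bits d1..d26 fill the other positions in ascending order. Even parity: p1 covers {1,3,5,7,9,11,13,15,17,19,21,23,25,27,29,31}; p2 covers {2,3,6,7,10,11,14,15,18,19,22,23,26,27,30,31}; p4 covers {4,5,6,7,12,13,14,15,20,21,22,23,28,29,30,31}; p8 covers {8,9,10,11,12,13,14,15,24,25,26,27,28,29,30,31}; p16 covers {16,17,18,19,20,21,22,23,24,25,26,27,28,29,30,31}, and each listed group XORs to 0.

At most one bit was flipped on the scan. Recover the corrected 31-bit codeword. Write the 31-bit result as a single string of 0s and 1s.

1010000100001110000010110110100

s1 (pos 1,3,5,7,9,11,13,15,17,19,21,23,25,27,29,31): 1⊕1⊕0⊕0⊕0⊕0⊕1⊕1⊕0⊕0⊕1⊕1⊕0⊕1⊕1⊕0 = 0
s2 (pos 2,3,6,7,10,11,14,15,18,19,22,23,26,27,30,31): 0⊕1⊕0⊕0⊕0⊕0⊕1⊕1⊕0⊕0⊕0⊕1⊕0⊕1⊕0⊕0 = 1
s4 (pos 4,5,6,7,12,13,14,15,20,21,22,23,28,29,30,31): 0⊕0⊕0⊕0⊕0⊕1⊕1⊕1⊕0⊕1⊕0⊕1⊕0⊕1⊕0⊕0 = 0
s8 (pos 8,9,10,11,12,13,14,15,24,25,26,27,28,29,30,31): 1⊕0⊕0⊕0⊕0⊕1⊕1⊕1⊕1⊕0⊕0⊕1⊕0⊕1⊕0⊕0 = 1
s16 (pos 16,17,18,19,20,21,22,23,24,25,26,27,28,29,30,31): 0⊕0⊕0⊕0⊕0⊕1⊕0⊕1⊕1⊕0⊕0⊕1⊕0⊕1⊕0⊕0 = 1
Syndrome s16…s1 = 11010 → error at position 26.
Flip position 26: 1010000100001110000010110010100 → 1010000100001110000010110110100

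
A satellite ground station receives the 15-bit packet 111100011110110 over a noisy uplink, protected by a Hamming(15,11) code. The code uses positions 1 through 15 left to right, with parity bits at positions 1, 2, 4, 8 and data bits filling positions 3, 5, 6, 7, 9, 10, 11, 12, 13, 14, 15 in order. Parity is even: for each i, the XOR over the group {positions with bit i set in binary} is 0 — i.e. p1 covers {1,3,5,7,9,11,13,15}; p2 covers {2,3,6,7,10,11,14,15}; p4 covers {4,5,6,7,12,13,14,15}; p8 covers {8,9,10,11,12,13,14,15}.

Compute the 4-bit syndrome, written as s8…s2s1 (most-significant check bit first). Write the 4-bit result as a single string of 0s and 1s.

0111

s1 (pos 1,3,5,7,9,11,13,15): 1⊕1⊕0⊕0⊕1⊕1⊕1⊕0 = 1
s2 (pos 2,3,6,7,10,11,14,15): 1⊕1⊕0⊕0⊕1⊕1⊕1⊕0 = 1
s4 (pos 4,5,6,7,12,13,14,15): 1⊕0⊕0⊕0⊕0⊕1⊕1⊕0 = 1
s8 (pos 8,9,10,11,12,13,14,15): 1⊕1⊕1⊕1⊕0⊕1⊕1⊕0 = 0
Syndrome s8…s1 = 0111 → error at position 7.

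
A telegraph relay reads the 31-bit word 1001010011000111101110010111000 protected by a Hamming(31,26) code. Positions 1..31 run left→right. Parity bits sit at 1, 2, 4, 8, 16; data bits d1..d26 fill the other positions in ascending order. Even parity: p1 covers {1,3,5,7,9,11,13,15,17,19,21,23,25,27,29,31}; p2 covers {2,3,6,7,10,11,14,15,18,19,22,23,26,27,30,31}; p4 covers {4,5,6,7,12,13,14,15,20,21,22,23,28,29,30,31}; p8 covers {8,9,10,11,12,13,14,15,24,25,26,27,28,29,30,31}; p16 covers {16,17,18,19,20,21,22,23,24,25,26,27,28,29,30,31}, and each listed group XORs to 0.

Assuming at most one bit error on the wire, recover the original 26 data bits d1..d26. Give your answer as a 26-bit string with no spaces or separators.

00101100011101110110111000

s1 (pos 1,3,5,7,9,11,13,15,17,19,21,23,25,27,29,31): 1⊕0⊕0⊕0⊕1⊕0⊕0⊕1⊕1⊕1⊕1⊕0⊕0⊕1⊕0⊕0 = 1
s2 (pos 2,3,6,7,10,11,14,15,18,19,22,23,26,27,30,31): 0⊕0⊕1⊕0⊕1⊕0⊕1⊕1⊕0⊕1⊕0⊕0⊕1⊕1⊕0⊕0 = 1
s4 (pos 4,5,6,7,12,13,14,15,20,21,22,23,28,29,30,31): 1⊕0⊕1⊕0⊕0⊕0⊕1⊕1⊕1⊕1⊕0⊕0⊕1⊕0⊕0⊕0 = 1
s8 (pos 8,9,10,11,12,13,14,15,24,25,26,27,28,29,30,31): 0⊕1⊕1⊕0⊕0⊕0⊕1⊕1⊕1⊕0⊕1⊕1⊕1⊕0⊕0⊕0 = 0
s16 (pos 16,17,18,19,20,21,22,23,24,25,26,27,28,29,30,31): 1⊕1⊕0⊕1⊕1⊕1⊕0⊕0⊕1⊕0⊕1⊕1⊕1⊕0⊕0⊕0 = 1
Syndrome s16…s1 = 10111 → error at position 23.
Flip position 23: 1001010011000111101110010111000 → 1001010011000111101110110111000
Read data bits from positions 3,5,6,7,9,10,11,12,13,14,15,17,18,19,20,21,22,23,24,25,26,27,28,29,30,31: 00101100011101110110111000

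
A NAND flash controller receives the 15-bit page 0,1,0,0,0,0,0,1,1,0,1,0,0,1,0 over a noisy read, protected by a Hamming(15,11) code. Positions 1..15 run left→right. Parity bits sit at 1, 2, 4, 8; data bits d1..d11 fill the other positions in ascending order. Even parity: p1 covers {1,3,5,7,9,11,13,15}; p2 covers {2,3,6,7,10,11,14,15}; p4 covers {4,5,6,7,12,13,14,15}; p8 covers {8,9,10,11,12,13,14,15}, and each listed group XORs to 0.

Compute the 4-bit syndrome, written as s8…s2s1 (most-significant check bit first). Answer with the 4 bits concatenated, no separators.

s1 (pos 1,3,5,7,9,11,13,15): 0⊕0⊕0⊕0⊕1⊕1⊕0⊕0 = 0
s2 (pos 2,3,6,7,10,11,14,15): 1⊕0⊕0⊕0⊕0⊕1⊕1⊕0 = 1
s4 (pos 4,5,6,7,12,13,14,15): 0⊕0⊕0⊕0⊕0⊕0⊕1⊕0 = 1
s8 (pos 8,9,10,11,12,13,14,15): 1⊕1⊕0⊕1⊕0⊕0⊕1⊕0 = 0
Syndrome s8…s1 = 0110 → error at position 6.

0110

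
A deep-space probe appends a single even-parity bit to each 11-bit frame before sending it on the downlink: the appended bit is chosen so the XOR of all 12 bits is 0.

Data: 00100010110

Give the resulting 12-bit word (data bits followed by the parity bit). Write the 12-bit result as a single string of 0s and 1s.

001000101100

XOR of the 11 data bits: 0⊕0⊕1⊕0⊕0⊕0⊕1⊕0⊕1⊕1⊕0 = 0
Parity bit = 0 (so all 12 bits XOR to 0).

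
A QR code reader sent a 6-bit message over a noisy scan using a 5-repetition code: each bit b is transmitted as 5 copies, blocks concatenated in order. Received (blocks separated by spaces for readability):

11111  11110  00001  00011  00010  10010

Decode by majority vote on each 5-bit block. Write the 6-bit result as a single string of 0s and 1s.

110000

Block 1 (11111): 5 ones → 1
Block 2 (11110): 4 ones → 1
Block 3 (00001): 1 one → 0
Block 4 (00011): 2 ones → 0
Block 5 (00010): 1 one → 0
Block 6 (10010): 2 ones → 0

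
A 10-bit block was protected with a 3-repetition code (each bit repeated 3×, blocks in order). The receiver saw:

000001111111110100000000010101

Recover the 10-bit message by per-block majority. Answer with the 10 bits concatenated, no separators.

0011100001

Block 1 (000): 0 ones → 0
Block 2 (001): 1 one → 0
Block 3 (111): 3 ones → 1
Block 4 (111): 3 ones → 1
Block 5 (110): 2 ones → 1
Block 6 (100): 1 one → 0
Block 7 (000): 0 ones → 0
Block 8 (000): 0 ones → 0
Block 9 (010): 1 one → 0
Block 10 (101): 2 ones → 1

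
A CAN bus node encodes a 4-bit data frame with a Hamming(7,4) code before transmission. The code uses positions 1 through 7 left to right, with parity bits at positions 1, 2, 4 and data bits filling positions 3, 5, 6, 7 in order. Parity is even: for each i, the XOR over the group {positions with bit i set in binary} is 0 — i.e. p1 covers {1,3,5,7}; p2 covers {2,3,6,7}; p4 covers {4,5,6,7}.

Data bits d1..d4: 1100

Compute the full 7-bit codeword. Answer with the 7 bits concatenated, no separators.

0111100

Place data at non-parity positions: p1 p2 1 p4 1 0 0
p1 (pos 1,3,5,7): XOR of data positions = 1⊕1⊕0 = 0
p2 (pos 2,3,6,7): XOR of data positions = 1⊕0⊕0 = 1
p4 (pos 4,5,6,7): XOR of data positions = 1⊕0⊕0 = 1
Codeword: 0111100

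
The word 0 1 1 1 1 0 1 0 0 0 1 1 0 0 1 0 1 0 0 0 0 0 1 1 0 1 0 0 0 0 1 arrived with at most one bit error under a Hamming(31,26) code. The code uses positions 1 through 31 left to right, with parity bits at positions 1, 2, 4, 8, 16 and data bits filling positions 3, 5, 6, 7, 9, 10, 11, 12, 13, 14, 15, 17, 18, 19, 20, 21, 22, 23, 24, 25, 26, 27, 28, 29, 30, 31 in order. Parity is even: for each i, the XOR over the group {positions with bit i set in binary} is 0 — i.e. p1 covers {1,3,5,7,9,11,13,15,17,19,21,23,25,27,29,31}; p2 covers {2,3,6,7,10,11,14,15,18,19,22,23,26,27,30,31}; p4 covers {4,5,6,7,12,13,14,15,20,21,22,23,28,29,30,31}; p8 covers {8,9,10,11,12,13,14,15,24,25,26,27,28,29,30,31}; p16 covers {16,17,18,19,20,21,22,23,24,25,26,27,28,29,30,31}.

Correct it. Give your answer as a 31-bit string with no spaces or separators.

s1 (pos 1,3,5,7,9,11,13,15,17,19,21,23,25,27,29,31): 0⊕1⊕1⊕1⊕0⊕1⊕0⊕1⊕1⊕0⊕0⊕1⊕0⊕0⊕0⊕1 = 0
s2 (pos 2,3,6,7,10,11,14,15,18,19,22,23,26,27,30,31): 1⊕1⊕0⊕1⊕0⊕1⊕0⊕1⊕0⊕0⊕0⊕1⊕1⊕0⊕0⊕1 = 0
s4 (pos 4,5,6,7,12,13,14,15,20,21,22,23,28,29,30,31): 1⊕1⊕0⊕1⊕1⊕0⊕0⊕1⊕0⊕0⊕0⊕1⊕0⊕0⊕0⊕1 = 1
s8 (pos 8,9,10,11,12,13,14,15,24,25,26,27,28,29,30,31): 0⊕0⊕0⊕1⊕1⊕0⊕0⊕1⊕1⊕0⊕1⊕0⊕0⊕0⊕0⊕1 = 0
s16 (pos 16,17,18,19,20,21,22,23,24,25,26,27,28,29,30,31): 0⊕1⊕0⊕0⊕0⊕0⊕0⊕1⊕1⊕0⊕1⊕0⊕0⊕0⊕0⊕1 = 1
Syndrome s16…s1 = 10100 → error at position 20.
Flip position 20: 0111101000110010100000110100001 → 0111101000110010100100110100001

0111101000110010100100110100001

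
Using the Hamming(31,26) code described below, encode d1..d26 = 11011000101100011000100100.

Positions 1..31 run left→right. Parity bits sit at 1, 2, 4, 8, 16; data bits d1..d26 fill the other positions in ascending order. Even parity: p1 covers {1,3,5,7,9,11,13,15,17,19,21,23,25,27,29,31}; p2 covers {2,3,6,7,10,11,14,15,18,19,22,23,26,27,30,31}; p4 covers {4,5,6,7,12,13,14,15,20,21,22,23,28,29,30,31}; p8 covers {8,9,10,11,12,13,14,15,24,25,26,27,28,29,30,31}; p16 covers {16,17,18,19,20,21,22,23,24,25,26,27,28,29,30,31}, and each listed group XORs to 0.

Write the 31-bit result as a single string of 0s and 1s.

1111101110001011100011000100100

Place data at non-parity positions: p1 p2 1 p4 1 0 1 p8 1 0 0 0 1 0 1 p16 1 0 0 0 1 1 0 0 0 1 0 0 1 0 0
p1 (pos 1,3,5,7,9,11,13,15,17,19,21,23,25,27,29,31): XOR of data positions = 1⊕1⊕1⊕1⊕0⊕1⊕1⊕1⊕0⊕1⊕0⊕0⊕0⊕1⊕0 = 1
p2 (pos 2,3,6,7,10,11,14,15,18,19,22,23,26,27,30,31): XOR of data positions = 1⊕0⊕1⊕0⊕0⊕0⊕1⊕0⊕0⊕1⊕0⊕1⊕0⊕0⊕0 = 1
p4 (pos 4,5,6,7,12,13,14,15,20,21,22,23,28,29,30,31): XOR of data positions = 1⊕0⊕1⊕0⊕1⊕0⊕1⊕0⊕1⊕1⊕0⊕0⊕1⊕0⊕0 = 1
p8 (pos 8,9,10,11,12,13,14,15,24,25,26,27,28,29,30,31): XOR of data positions = 1⊕0⊕0⊕0⊕1⊕0⊕1⊕0⊕0⊕1⊕0⊕0⊕1⊕0⊕0 = 1
p16 (pos 16,17,18,19,20,21,22,23,24,25,26,27,28,29,30,31): XOR of data positions = 1⊕0⊕0⊕0⊕1⊕1⊕0⊕0⊕0⊕1⊕0⊕0⊕1⊕0⊕0 = 1
Codeword: 1111101110001011100011000100100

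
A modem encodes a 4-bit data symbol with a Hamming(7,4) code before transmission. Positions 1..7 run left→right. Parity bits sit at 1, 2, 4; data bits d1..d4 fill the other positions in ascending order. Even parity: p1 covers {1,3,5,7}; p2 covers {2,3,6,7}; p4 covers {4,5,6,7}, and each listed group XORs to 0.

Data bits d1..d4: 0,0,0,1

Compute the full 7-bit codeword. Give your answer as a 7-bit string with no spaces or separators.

Place data at non-parity positions: p1 p2 0 p4 0 0 1
p1 (pos 1,3,5,7): XOR of data positions = 0⊕0⊕1 = 1
p2 (pos 2,3,6,7): XOR of data positions = 0⊕0⊕1 = 1
p4 (pos 4,5,6,7): XOR of data positions = 0⊕0⊕1 = 1
Codeword: 1101001

1101001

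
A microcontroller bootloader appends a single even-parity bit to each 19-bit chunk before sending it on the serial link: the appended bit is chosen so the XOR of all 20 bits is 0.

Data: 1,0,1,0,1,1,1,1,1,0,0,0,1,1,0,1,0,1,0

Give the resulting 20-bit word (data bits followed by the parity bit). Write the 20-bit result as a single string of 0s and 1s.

10101111100011010101

XOR of the 19 data bits: 1⊕0⊕1⊕0⊕1⊕1⊕1⊕1⊕1⊕0⊕0⊕0⊕1⊕1⊕0⊕1⊕0⊕1⊕0 = 1
Parity bit = 1 (so all 20 bits XOR to 0).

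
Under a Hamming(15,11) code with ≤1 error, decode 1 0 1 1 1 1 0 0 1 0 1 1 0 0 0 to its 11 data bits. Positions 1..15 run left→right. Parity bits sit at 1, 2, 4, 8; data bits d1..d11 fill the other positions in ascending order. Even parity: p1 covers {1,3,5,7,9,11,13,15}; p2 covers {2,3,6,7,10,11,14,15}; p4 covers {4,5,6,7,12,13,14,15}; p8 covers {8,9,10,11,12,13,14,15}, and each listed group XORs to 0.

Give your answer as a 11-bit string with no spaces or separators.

11101001000

s1 (pos 1,3,5,7,9,11,13,15): 1⊕1⊕1⊕0⊕1⊕1⊕0⊕0 = 1
s2 (pos 2,3,6,7,10,11,14,15): 0⊕1⊕1⊕0⊕0⊕1⊕0⊕0 = 1
s4 (pos 4,5,6,7,12,13,14,15): 1⊕1⊕1⊕0⊕1⊕0⊕0⊕0 = 0
s8 (pos 8,9,10,11,12,13,14,15): 0⊕1⊕0⊕1⊕1⊕0⊕0⊕0 = 1
Syndrome s8…s1 = 1011 → error at position 11.
Flip position 11: 101111001011000 → 101111001001000
Read data bits from positions 3,5,6,7,9,10,11,12,13,14,15: 11101001000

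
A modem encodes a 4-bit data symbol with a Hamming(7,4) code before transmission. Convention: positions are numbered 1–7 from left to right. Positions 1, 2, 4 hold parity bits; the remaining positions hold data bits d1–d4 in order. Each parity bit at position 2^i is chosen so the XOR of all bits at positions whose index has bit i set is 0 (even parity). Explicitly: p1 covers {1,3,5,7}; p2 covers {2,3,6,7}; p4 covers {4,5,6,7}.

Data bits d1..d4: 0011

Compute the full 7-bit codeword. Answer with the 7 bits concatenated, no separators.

Place data at non-parity positions: p1 p2 0 p4 0 1 1
p1 (pos 1,3,5,7): XOR of data positions = 0⊕0⊕1 = 1
p2 (pos 2,3,6,7): XOR of data positions = 0⊕1⊕1 = 0
p4 (pos 4,5,6,7): XOR of data positions = 0⊕1⊕1 = 0
Codeword: 1000011

1000011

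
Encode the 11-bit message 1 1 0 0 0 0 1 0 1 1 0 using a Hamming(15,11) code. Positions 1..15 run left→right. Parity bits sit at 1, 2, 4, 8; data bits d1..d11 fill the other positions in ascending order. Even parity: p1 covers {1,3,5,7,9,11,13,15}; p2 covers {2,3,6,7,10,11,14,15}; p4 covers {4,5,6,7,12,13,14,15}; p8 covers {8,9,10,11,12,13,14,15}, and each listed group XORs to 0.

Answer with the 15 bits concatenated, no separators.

011110010010110

Place data at non-parity positions: p1 p2 1 p4 1 0 0 p8 0 0 1 0 1 1 0
p1 (pos 1,3,5,7,9,11,13,15): XOR of data positions = 1⊕1⊕0⊕0⊕1⊕1⊕0 = 0
p2 (pos 2,3,6,7,10,11,14,15): XOR of data positions = 1⊕0⊕0⊕0⊕1⊕1⊕0 = 1
p4 (pos 4,5,6,7,12,13,14,15): XOR of data positions = 1⊕0⊕0⊕0⊕1⊕1⊕0 = 1
p8 (pos 8,9,10,11,12,13,14,15): XOR of data positions = 0⊕0⊕1⊕0⊕1⊕1⊕0 = 1
Codeword: 011110010010110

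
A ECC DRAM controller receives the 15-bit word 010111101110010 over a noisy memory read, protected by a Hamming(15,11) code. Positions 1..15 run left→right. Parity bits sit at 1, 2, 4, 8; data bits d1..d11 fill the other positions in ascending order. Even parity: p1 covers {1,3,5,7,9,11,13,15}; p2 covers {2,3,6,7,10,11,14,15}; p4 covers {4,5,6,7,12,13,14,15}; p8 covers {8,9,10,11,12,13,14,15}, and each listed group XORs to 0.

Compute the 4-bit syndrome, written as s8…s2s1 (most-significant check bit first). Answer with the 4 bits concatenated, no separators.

0100

s1 (pos 1,3,5,7,9,11,13,15): 0⊕0⊕1⊕1⊕1⊕1⊕0⊕0 = 0
s2 (pos 2,3,6,7,10,11,14,15): 1⊕0⊕1⊕1⊕1⊕1⊕1⊕0 = 0
s4 (pos 4,5,6,7,12,13,14,15): 1⊕1⊕1⊕1⊕0⊕0⊕1⊕0 = 1
s8 (pos 8,9,10,11,12,13,14,15): 0⊕1⊕1⊕1⊕0⊕0⊕1⊕0 = 0
Syndrome s8…s1 = 0100 → error at position 4.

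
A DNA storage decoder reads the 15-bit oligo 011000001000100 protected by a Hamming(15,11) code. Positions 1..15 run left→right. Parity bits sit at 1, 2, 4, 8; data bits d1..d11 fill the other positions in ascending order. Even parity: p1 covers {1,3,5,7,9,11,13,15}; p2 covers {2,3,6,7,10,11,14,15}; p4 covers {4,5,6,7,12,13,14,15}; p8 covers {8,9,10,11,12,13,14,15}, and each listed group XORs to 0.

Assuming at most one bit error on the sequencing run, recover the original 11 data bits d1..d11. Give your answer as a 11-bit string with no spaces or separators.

11001000100

s1 (pos 1,3,5,7,9,11,13,15): 0⊕1⊕0⊕0⊕1⊕0⊕1⊕0 = 1
s2 (pos 2,3,6,7,10,11,14,15): 1⊕1⊕0⊕0⊕0⊕0⊕0⊕0 = 0
s4 (pos 4,5,6,7,12,13,14,15): 0⊕0⊕0⊕0⊕0⊕1⊕0⊕0 = 1
s8 (pos 8,9,10,11,12,13,14,15): 0⊕1⊕0⊕0⊕0⊕1⊕0⊕0 = 0
Syndrome s8…s1 = 0101 → error at position 5.
Flip position 5: 011000001000100 → 011010001000100
Read data bits from positions 3,5,6,7,9,10,11,12,13,14,15: 11001000100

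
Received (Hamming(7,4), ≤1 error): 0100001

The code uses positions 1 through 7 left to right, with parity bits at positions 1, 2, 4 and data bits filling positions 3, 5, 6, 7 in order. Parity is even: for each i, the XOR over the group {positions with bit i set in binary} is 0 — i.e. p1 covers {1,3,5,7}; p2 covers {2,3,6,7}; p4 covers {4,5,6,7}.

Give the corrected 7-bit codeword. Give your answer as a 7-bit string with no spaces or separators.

0100101

s1 (pos 1,3,5,7): 0⊕0⊕0⊕1 = 1
s2 (pos 2,3,6,7): 1⊕0⊕0⊕1 = 0
s4 (pos 4,5,6,7): 0⊕0⊕0⊕1 = 1
Syndrome s4…s1 = 101 → error at position 5.
Flip position 5: 0100001 → 0100101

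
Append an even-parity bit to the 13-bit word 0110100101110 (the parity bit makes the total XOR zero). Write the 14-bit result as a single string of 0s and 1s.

01101001011101

XOR of the 13 data bits: 0⊕1⊕1⊕0⊕1⊕0⊕0⊕1⊕0⊕1⊕1⊕1⊕0 = 1
Parity bit = 1 (so all 14 bits XOR to 0).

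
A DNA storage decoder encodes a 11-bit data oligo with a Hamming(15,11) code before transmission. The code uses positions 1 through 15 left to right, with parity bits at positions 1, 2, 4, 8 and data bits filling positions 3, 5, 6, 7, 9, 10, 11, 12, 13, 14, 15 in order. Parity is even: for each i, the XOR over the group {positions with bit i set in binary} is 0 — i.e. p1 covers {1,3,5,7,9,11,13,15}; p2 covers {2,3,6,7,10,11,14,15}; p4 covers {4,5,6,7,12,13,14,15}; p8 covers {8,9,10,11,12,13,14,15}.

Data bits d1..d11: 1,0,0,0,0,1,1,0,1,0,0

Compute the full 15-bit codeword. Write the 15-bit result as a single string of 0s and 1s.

Place data at non-parity positions: p1 p2 1 p4 0 0 0 p8 0 1 1 0 1 0 0
p1 (pos 1,3,5,7,9,11,13,15): XOR of data positions = 1⊕0⊕0⊕0⊕1⊕1⊕0 = 1
p2 (pos 2,3,6,7,10,11,14,15): XOR of data positions = 1⊕0⊕0⊕1⊕1⊕0⊕0 = 1
p4 (pos 4,5,6,7,12,13,14,15): XOR of data positions = 0⊕0⊕0⊕0⊕1⊕0⊕0 = 1
p8 (pos 8,9,10,11,12,13,14,15): XOR of data positions = 0⊕1⊕1⊕0⊕1⊕0⊕0 = 1
Codeword: 111100010110100

111100010110100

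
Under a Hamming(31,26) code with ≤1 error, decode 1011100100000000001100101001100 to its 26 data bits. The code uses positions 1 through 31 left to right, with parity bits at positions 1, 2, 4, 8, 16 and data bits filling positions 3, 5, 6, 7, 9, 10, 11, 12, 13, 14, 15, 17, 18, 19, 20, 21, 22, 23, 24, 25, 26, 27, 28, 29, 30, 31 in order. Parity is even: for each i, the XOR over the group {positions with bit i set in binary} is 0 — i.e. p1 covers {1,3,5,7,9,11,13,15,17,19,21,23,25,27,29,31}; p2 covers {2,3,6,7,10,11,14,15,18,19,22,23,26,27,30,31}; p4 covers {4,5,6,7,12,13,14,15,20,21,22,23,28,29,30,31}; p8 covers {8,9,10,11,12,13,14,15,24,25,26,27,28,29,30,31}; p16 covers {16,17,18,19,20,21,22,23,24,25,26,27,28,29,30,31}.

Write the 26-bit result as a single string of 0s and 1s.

01000000000001100101001100

s1 (pos 1,3,5,7,9,11,13,15,17,19,21,23,25,27,29,31): 1⊕1⊕1⊕0⊕0⊕0⊕0⊕0⊕0⊕1⊕0⊕1⊕1⊕0⊕1⊕0 = 1
s2 (pos 2,3,6,7,10,11,14,15,18,19,22,23,26,27,30,31): 0⊕1⊕0⊕0⊕0⊕0⊕0⊕0⊕0⊕1⊕0⊕1⊕0⊕0⊕0⊕0 = 1
s4 (pos 4,5,6,7,12,13,14,15,20,21,22,23,28,29,30,31): 1⊕1⊕0⊕0⊕0⊕0⊕0⊕0⊕1⊕0⊕0⊕1⊕1⊕1⊕0⊕0 = 0
s8 (pos 8,9,10,11,12,13,14,15,24,25,26,27,28,29,30,31): 1⊕0⊕0⊕0⊕0⊕0⊕0⊕0⊕0⊕1⊕0⊕0⊕1⊕1⊕0⊕0 = 0
s16 (pos 16,17,18,19,20,21,22,23,24,25,26,27,28,29,30,31): 0⊕0⊕0⊕1⊕1⊕0⊕0⊕1⊕0⊕1⊕0⊕0⊕1⊕1⊕0⊕0 = 0
Syndrome s16…s1 = 00011 → error at position 3.
Flip position 3: 1011100100000000001100101001100 → 1001100100000000001100101001100
Read data bits from positions 3,5,6,7,9,10,11,12,13,14,15,17,18,19,20,21,22,23,24,25,26,27,28,29,30,31: 01000000000001100101001100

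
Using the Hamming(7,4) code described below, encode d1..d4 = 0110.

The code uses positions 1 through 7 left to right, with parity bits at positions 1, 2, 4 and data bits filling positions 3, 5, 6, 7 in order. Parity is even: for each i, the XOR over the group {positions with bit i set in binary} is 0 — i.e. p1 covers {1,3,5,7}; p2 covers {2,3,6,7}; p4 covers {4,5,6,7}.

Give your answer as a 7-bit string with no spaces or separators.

1100110

Place data at non-parity positions: p1 p2 0 p4 1 1 0
p1 (pos 1,3,5,7): XOR of data positions = 0⊕1⊕0 = 1
p2 (pos 2,3,6,7): XOR of data positions = 0⊕1⊕0 = 1
p4 (pos 4,5,6,7): XOR of data positions = 1⊕1⊕0 = 0
Codeword: 1100110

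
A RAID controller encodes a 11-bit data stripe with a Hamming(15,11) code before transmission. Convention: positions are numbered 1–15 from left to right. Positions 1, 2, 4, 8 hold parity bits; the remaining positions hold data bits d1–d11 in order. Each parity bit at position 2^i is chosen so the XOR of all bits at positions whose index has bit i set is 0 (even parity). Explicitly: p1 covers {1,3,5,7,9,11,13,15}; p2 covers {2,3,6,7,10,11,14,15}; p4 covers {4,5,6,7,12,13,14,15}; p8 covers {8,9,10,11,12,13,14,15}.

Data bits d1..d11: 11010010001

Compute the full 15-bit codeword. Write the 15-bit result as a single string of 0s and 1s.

101110100010001

Place data at non-parity positions: p1 p2 1 p4 1 0 1 p8 0 0 1 0 0 0 1
p1 (pos 1,3,5,7,9,11,13,15): XOR of data positions = 1⊕1⊕1⊕0⊕1⊕0⊕1 = 1
p2 (pos 2,3,6,7,10,11,14,15): XOR of data positions = 1⊕0⊕1⊕0⊕1⊕0⊕1 = 0
p4 (pos 4,5,6,7,12,13,14,15): XOR of data positions = 1⊕0⊕1⊕0⊕0⊕0⊕1 = 1
p8 (pos 8,9,10,11,12,13,14,15): XOR of data positions = 0⊕0⊕1⊕0⊕0⊕0⊕1 = 0
Codeword: 101110100010001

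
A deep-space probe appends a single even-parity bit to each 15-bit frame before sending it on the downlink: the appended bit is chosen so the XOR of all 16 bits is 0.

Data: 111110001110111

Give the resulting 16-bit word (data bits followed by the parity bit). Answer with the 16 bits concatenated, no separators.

XOR of the 15 data bits: 1⊕1⊕1⊕1⊕1⊕0⊕0⊕0⊕1⊕1⊕1⊕0⊕1⊕1⊕1 = 1
Parity bit = 1 (so all 16 bits XOR to 0).

1111100011101111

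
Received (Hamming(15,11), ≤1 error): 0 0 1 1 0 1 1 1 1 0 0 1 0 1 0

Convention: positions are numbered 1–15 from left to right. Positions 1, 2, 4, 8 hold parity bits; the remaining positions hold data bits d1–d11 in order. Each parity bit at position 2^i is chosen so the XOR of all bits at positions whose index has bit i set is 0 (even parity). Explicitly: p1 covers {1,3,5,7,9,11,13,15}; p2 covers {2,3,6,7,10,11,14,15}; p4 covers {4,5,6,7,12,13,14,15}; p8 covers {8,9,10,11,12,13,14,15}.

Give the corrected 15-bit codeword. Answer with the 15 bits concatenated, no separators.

s1 (pos 1,3,5,7,9,11,13,15): 0⊕1⊕0⊕1⊕1⊕0⊕0⊕0 = 1
s2 (pos 2,3,6,7,10,11,14,15): 0⊕1⊕1⊕1⊕0⊕0⊕1⊕0 = 0
s4 (pos 4,5,6,7,12,13,14,15): 1⊕0⊕1⊕1⊕1⊕0⊕1⊕0 = 1
s8 (pos 8,9,10,11,12,13,14,15): 1⊕1⊕0⊕0⊕1⊕0⊕1⊕0 = 0
Syndrome s8…s1 = 0101 → error at position 5.
Flip position 5: 001101111001010 → 001111111001010

001111111001010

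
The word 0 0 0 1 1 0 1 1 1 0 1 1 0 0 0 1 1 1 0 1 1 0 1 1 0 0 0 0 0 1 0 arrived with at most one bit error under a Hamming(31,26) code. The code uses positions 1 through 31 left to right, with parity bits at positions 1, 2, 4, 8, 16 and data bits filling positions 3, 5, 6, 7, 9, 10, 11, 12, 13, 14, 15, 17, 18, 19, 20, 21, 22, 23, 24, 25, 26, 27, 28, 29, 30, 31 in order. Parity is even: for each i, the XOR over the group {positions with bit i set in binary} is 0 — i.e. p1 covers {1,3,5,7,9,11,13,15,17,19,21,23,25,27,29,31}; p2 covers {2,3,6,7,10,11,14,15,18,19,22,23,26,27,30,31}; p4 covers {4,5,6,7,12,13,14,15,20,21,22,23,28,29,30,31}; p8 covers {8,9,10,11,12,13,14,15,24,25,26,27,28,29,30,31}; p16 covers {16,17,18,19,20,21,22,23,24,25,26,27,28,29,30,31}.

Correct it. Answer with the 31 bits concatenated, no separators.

0011101110110001110110110000010

s1 (pos 1,3,5,7,9,11,13,15,17,19,21,23,25,27,29,31): 0⊕0⊕1⊕1⊕1⊕1⊕0⊕0⊕1⊕0⊕1⊕1⊕0⊕0⊕0⊕0 = 1
s2 (pos 2,3,6,7,10,11,14,15,18,19,22,23,26,27,30,31): 0⊕0⊕0⊕1⊕0⊕1⊕0⊕0⊕1⊕0⊕0⊕1⊕0⊕0⊕1⊕0 = 1
s4 (pos 4,5,6,7,12,13,14,15,20,21,22,23,28,29,30,31): 1⊕1⊕0⊕1⊕1⊕0⊕0⊕0⊕1⊕1⊕0⊕1⊕0⊕0⊕1⊕0 = 0
s8 (pos 8,9,10,11,12,13,14,15,24,25,26,27,28,29,30,31): 1⊕1⊕0⊕1⊕1⊕0⊕0⊕0⊕1⊕0⊕0⊕0⊕0⊕0⊕1⊕0 = 0
s16 (pos 16,17,18,19,20,21,22,23,24,25,26,27,28,29,30,31): 1⊕1⊕1⊕0⊕1⊕1⊕0⊕1⊕1⊕0⊕0⊕0⊕0⊕0⊕1⊕0 = 0
Syndrome s16…s1 = 00011 → error at position 3.
Flip position 3: 0001101110110001110110110000010 → 0011101110110001110110110000010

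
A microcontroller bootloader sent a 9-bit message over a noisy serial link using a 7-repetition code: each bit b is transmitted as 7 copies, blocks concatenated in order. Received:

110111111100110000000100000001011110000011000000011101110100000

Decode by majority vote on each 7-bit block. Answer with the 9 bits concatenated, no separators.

Block 1 (1101111): 6 ones → 1
Block 2 (1110011): 5 ones → 1
Block 3 (0000000): 0 ones → 0
Block 4 (1000000): 1 one → 0
Block 5 (0101111): 5 ones → 1
Block 6 (0000011): 2 ones → 0
Block 7 (0000000): 0 ones → 0
Block 8 (1110111): 6 ones → 1
Block 9 (0100000): 1 one → 0

110010010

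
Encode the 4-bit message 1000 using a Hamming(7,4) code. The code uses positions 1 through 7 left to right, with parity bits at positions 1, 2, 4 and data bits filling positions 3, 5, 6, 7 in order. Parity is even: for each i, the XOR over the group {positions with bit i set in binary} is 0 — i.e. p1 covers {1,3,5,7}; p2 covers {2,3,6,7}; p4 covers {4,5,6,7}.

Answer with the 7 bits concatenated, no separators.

1110000

Place data at non-parity positions: p1 p2 1 p4 0 0 0
p1 (pos 1,3,5,7): XOR of data positions = 1⊕0⊕0 = 1
p2 (pos 2,3,6,7): XOR of data positions = 1⊕0⊕0 = 1
p4 (pos 4,5,6,7): XOR of data positions = 0⊕0⊕0 = 0
Codeword: 1110000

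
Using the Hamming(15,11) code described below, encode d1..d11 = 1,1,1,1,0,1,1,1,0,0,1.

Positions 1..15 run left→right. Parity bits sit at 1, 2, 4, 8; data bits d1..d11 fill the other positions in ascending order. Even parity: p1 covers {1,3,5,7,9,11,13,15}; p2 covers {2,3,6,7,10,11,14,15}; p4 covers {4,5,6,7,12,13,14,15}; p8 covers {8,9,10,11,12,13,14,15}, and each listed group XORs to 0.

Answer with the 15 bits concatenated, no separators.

101111100111001

Place data at non-parity positions: p1 p2 1 p4 1 1 1 p8 0 1 1 1 0 0 1
p1 (pos 1,3,5,7,9,11,13,15): XOR of data positions = 1⊕1⊕1⊕0⊕1⊕0⊕1 = 1
p2 (pos 2,3,6,7,10,11,14,15): XOR of data positions = 1⊕1⊕1⊕1⊕1⊕0⊕1 = 0
p4 (pos 4,5,6,7,12,13,14,15): XOR of data positions = 1⊕1⊕1⊕1⊕0⊕0⊕1 = 1
p8 (pos 8,9,10,11,12,13,14,15): XOR of data positions = 0⊕1⊕1⊕1⊕0⊕0⊕1 = 0
Codeword: 101111100111001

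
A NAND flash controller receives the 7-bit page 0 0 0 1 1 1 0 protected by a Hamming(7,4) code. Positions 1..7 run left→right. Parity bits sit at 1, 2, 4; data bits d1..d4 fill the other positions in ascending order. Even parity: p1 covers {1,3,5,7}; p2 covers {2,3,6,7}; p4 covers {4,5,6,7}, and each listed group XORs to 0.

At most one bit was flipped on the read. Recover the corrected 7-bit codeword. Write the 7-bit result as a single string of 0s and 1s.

s1 (pos 1,3,5,7): 0⊕0⊕1⊕0 = 1
s2 (pos 2,3,6,7): 0⊕0⊕1⊕0 = 1
s4 (pos 4,5,6,7): 1⊕1⊕1⊕0 = 1
Syndrome s4…s1 = 111 → error at position 7.
Flip position 7: 0001110 → 0001111

0001111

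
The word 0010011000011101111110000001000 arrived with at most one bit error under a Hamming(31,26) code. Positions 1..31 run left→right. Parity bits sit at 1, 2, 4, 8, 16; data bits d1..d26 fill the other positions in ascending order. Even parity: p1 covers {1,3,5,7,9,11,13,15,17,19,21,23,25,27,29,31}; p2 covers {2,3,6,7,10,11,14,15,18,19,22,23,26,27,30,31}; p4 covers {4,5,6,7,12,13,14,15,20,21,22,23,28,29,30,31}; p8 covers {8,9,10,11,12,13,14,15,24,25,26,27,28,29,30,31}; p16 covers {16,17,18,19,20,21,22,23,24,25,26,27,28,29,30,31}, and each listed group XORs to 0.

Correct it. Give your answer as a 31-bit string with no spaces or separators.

0010011000011100111110000001000

s1 (pos 1,3,5,7,9,11,13,15,17,19,21,23,25,27,29,31): 0⊕1⊕0⊕1⊕0⊕0⊕1⊕0⊕1⊕1⊕1⊕0⊕0⊕0⊕0⊕0 = 0
s2 (pos 2,3,6,7,10,11,14,15,18,19,22,23,26,27,30,31): 0⊕1⊕1⊕1⊕0⊕0⊕1⊕0⊕1⊕1⊕0⊕0⊕0⊕0⊕0⊕0 = 0
s4 (pos 4,5,6,7,12,13,14,15,20,21,22,23,28,29,30,31): 0⊕0⊕1⊕1⊕1⊕1⊕1⊕0⊕1⊕1⊕0⊕0⊕1⊕0⊕0⊕0 = 0
s8 (pos 8,9,10,11,12,13,14,15,24,25,26,27,28,29,30,31): 0⊕0⊕0⊕0⊕1⊕1⊕1⊕0⊕0⊕0⊕0⊕0⊕1⊕0⊕0⊕0 = 0
s16 (pos 16,17,18,19,20,21,22,23,24,25,26,27,28,29,30,31): 1⊕1⊕1⊕1⊕1⊕1⊕0⊕0⊕0⊕0⊕0⊕0⊕1⊕0⊕0⊕0 = 1
Syndrome s16…s1 = 10000 → error at position 16.
Flip position 16: 0010011000011101111110000001000 → 0010011000011100111110000001000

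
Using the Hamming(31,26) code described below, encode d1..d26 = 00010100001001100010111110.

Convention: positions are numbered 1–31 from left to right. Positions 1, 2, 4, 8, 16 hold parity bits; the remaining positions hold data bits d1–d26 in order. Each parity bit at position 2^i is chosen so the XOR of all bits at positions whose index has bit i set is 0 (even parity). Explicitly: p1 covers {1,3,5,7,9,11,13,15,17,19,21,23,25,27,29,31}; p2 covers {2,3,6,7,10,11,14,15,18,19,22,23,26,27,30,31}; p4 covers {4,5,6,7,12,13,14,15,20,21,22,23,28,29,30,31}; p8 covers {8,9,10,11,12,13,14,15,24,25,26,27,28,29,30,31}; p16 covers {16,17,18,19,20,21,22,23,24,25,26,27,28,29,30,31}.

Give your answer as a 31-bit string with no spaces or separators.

1100001001000010001100010111110

Place data at non-parity positions: p1 p2 0 p4 0 0 1 p8 0 1 0 0 0 0 1 p16 0 0 1 1 0 0 0 1 0 1 1 1 1 1 0
p1 (pos 1,3,5,7,9,11,13,15,17,19,21,23,25,27,29,31): XOR of data positions = 0⊕0⊕1⊕0⊕0⊕0⊕1⊕0⊕1⊕0⊕0⊕0⊕1⊕1⊕0 = 1
p2 (pos 2,3,6,7,10,11,14,15,18,19,22,23,26,27,30,31): XOR of data positions = 0⊕0⊕1⊕1⊕0⊕0⊕1⊕0⊕1⊕0⊕0⊕1⊕1⊕1⊕0 = 1
p4 (pos 4,5,6,7,12,13,14,15,20,21,22,23,28,29,30,31): XOR of data positions = 0⊕0⊕1⊕0⊕0⊕0⊕1⊕1⊕0⊕0⊕0⊕1⊕1⊕1⊕0 = 0
p8 (pos 8,9,10,11,12,13,14,15,24,25,26,27,28,29,30,31): XOR of data positions = 0⊕1⊕0⊕0⊕0⊕0⊕1⊕1⊕0⊕1⊕1⊕1⊕1⊕1⊕0 = 0
p16 (pos 16,17,18,19,20,21,22,23,24,25,26,27,28,29,30,31): XOR of data positions = 0⊕0⊕1⊕1⊕0⊕0⊕0⊕1⊕0⊕1⊕1⊕1⊕1⊕1⊕0 = 0
Codeword: 1100001001000010001100010111110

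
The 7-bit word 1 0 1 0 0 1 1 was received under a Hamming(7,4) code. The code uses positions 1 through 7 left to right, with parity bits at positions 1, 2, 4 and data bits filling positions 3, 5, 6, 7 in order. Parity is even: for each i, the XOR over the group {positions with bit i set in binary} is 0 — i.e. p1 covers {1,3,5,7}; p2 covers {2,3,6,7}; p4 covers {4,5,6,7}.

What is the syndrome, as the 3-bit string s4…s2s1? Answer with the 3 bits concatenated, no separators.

011

s1 (pos 1,3,5,7): 1⊕1⊕0⊕1 = 1
s2 (pos 2,3,6,7): 0⊕1⊕1⊕1 = 1
s4 (pos 4,5,6,7): 0⊕0⊕1⊕1 = 0
Syndrome s4…s1 = 011 → error at position 3.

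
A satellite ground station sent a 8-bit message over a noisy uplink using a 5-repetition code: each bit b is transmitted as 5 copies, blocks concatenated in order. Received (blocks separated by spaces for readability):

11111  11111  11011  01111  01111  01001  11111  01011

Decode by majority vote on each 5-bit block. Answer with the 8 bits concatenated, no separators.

11111011

Block 1 (11111): 5 ones → 1
Block 2 (11111): 5 ones → 1
Block 3 (11011): 4 ones → 1
Block 4 (01111): 4 ones → 1
Block 5 (01111): 4 ones → 1
Block 6 (01001): 2 ones → 0
Block 7 (11111): 5 ones → 1
Block 8 (01011): 3 ones → 1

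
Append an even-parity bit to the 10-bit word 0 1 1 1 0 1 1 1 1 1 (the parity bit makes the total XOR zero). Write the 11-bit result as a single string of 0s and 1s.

XOR of the 10 data bits: 0⊕1⊕1⊕1⊕0⊕1⊕1⊕1⊕1⊕1 = 0
Parity bit = 0 (so all 11 bits XOR to 0).

01110111110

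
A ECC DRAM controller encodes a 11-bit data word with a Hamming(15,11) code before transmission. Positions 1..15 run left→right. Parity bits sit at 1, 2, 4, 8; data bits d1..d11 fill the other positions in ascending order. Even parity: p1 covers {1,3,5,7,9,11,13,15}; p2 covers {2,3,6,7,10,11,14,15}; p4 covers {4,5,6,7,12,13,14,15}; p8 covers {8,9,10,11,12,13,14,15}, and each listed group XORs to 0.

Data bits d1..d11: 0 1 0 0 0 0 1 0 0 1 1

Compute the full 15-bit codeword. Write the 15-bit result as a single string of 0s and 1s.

110110010010011

Place data at non-parity positions: p1 p2 0 p4 1 0 0 p8 0 0 1 0 0 1 1
p1 (pos 1,3,5,7,9,11,13,15): XOR of data positions = 0⊕1⊕0⊕0⊕1⊕0⊕1 = 1
p2 (pos 2,3,6,7,10,11,14,15): XOR of data positions = 0⊕0⊕0⊕0⊕1⊕1⊕1 = 1
p4 (pos 4,5,6,7,12,13,14,15): XOR of data positions = 1⊕0⊕0⊕0⊕0⊕1⊕1 = 1
p8 (pos 8,9,10,11,12,13,14,15): XOR of data positions = 0⊕0⊕1⊕0⊕0⊕1⊕1 = 1
Codeword: 110110010010011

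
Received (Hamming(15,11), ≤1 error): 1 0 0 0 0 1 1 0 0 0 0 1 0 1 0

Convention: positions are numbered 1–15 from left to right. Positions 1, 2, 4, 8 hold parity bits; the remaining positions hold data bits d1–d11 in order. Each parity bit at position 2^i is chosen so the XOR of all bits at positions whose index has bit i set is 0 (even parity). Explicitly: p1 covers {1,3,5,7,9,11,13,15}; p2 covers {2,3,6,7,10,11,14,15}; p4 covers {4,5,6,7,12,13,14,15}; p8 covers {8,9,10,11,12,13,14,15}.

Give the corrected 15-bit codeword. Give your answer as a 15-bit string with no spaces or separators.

110001100001010

s1 (pos 1,3,5,7,9,11,13,15): 1⊕0⊕0⊕1⊕0⊕0⊕0⊕0 = 0
s2 (pos 2,3,6,7,10,11,14,15): 0⊕0⊕1⊕1⊕0⊕0⊕1⊕0 = 1
s4 (pos 4,5,6,7,12,13,14,15): 0⊕0⊕1⊕1⊕1⊕0⊕1⊕0 = 0
s8 (pos 8,9,10,11,12,13,14,15): 0⊕0⊕0⊕0⊕1⊕0⊕1⊕0 = 0
Syndrome s8…s1 = 0010 → error at position 2.
Flip position 2: 100001100001010 → 110001100001010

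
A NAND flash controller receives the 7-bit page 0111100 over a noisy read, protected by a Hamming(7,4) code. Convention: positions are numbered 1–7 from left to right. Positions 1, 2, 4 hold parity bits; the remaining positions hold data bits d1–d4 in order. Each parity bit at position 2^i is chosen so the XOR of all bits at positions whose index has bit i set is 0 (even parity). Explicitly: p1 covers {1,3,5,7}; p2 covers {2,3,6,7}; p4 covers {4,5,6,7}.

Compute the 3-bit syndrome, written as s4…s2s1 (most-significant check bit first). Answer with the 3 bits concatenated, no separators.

000

s1 (pos 1,3,5,7): 0⊕1⊕1⊕0 = 0
s2 (pos 2,3,6,7): 1⊕1⊕0⊕0 = 0
s4 (pos 4,5,6,7): 1⊕1⊕0⊕0 = 0
Syndrome s4…s1 = 000 → no error.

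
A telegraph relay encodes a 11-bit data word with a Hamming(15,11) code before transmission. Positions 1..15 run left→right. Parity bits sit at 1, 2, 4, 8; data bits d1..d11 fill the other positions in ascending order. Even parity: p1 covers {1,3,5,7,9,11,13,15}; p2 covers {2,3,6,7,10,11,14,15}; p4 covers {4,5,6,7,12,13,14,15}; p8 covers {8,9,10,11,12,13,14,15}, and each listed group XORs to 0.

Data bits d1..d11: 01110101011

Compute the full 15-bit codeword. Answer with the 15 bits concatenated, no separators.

110011100101011

Place data at non-parity positions: p1 p2 0 p4 1 1 1 p8 0 1 0 1 0 1 1
p1 (pos 1,3,5,7,9,11,13,15): XOR of data positions = 0⊕1⊕1⊕0⊕0⊕0⊕1 = 1
p2 (pos 2,3,6,7,10,11,14,15): XOR of data positions = 0⊕1⊕1⊕1⊕0⊕1⊕1 = 1
p4 (pos 4,5,6,7,12,13,14,15): XOR of data positions = 1⊕1⊕1⊕1⊕0⊕1⊕1 = 0
p8 (pos 8,9,10,11,12,13,14,15): XOR of data positions = 0⊕1⊕0⊕1⊕0⊕1⊕1 = 0
Codeword: 110011100101011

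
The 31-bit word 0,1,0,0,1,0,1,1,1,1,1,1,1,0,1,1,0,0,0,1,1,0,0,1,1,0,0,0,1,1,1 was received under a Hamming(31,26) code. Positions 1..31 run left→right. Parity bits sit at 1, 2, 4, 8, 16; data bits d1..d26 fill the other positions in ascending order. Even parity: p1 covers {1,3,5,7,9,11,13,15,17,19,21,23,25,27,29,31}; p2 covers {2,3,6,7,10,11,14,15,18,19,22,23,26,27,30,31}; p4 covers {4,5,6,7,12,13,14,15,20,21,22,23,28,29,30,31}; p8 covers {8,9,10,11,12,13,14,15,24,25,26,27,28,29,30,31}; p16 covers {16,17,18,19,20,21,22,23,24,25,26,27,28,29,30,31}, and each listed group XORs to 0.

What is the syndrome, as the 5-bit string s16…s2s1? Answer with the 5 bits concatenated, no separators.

00010

s1 (pos 1,3,5,7,9,11,13,15,17,19,21,23,25,27,29,31): 0⊕0⊕1⊕1⊕1⊕1⊕1⊕1⊕0⊕0⊕1⊕0⊕1⊕0⊕1⊕1 = 0
s2 (pos 2,3,6,7,10,11,14,15,18,19,22,23,26,27,30,31): 1⊕0⊕0⊕1⊕1⊕1⊕0⊕1⊕0⊕0⊕0⊕0⊕0⊕0⊕1⊕1 = 1
s4 (pos 4,5,6,7,12,13,14,15,20,21,22,23,28,29,30,31): 0⊕1⊕0⊕1⊕1⊕1⊕0⊕1⊕1⊕1⊕0⊕0⊕0⊕1⊕1⊕1 = 0
s8 (pos 8,9,10,11,12,13,14,15,24,25,26,27,28,29,30,31): 1⊕1⊕1⊕1⊕1⊕1⊕0⊕1⊕1⊕1⊕0⊕0⊕0⊕1⊕1⊕1 = 0
s16 (pos 16,17,18,19,20,21,22,23,24,25,26,27,28,29,30,31): 1⊕0⊕0⊕0⊕1⊕1⊕0⊕0⊕1⊕1⊕0⊕0⊕0⊕1⊕1⊕1 = 0
Syndrome s16…s1 = 00010 → error at position 2.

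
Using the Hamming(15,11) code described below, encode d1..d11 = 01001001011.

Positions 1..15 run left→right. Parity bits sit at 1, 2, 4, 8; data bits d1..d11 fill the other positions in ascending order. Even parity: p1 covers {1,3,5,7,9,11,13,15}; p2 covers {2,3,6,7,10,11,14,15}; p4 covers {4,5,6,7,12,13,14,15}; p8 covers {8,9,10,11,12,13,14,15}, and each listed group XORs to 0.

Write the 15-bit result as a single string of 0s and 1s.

Place data at non-parity positions: p1 p2 0 p4 1 0 0 p8 1 0 0 1 0 1 1
p1 (pos 1,3,5,7,9,11,13,15): XOR of data positions = 0⊕1⊕0⊕1⊕0⊕0⊕1 = 1
p2 (pos 2,3,6,7,10,11,14,15): XOR of data positions = 0⊕0⊕0⊕0⊕0⊕1⊕1 = 0
p4 (pos 4,5,6,7,12,13,14,15): XOR of data positions = 1⊕0⊕0⊕1⊕0⊕1⊕1 = 0
p8 (pos 8,9,10,11,12,13,14,15): XOR of data positions = 1⊕0⊕0⊕1⊕0⊕1⊕1 = 0
Codeword: 100010001001011

100010001001011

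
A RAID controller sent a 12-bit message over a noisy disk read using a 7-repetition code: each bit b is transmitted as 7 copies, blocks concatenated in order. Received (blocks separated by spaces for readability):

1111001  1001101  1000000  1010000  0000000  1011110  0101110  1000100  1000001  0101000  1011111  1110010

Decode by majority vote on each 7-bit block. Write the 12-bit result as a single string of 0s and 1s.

Block 1 (1111001): 5 ones → 1
Block 2 (1001101): 4 ones → 1
Block 3 (1000000): 1 one → 0
Block 4 (1010000): 2 ones → 0
Block 5 (0000000): 0 ones → 0
Block 6 (1011110): 5 ones → 1
Block 7 (0101110): 4 ones → 1
Block 8 (1000100): 2 ones → 0
Block 9 (1000001): 2 ones → 0
Block 10 (0101000): 2 ones → 0
Block 11 (1011111): 6 ones → 1
Block 12 (1110010): 4 ones → 1

110001100011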